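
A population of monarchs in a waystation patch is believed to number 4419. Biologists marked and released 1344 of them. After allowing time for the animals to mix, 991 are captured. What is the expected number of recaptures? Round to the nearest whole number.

The marked fraction of the population is 1344/4419, so in a sample of 991 expect C·(M/N) marked.
E[R] = 1344 × 991 / 4419 = 1331904 / 4419 ≈ 301.4 → 301

expected recaptures ≈ 301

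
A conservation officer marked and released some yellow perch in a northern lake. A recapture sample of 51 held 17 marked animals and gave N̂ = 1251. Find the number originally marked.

M = 417

From N = M·C/R: M = N·R / C = 1251·17 / 51 = 21267 / 51 = 417.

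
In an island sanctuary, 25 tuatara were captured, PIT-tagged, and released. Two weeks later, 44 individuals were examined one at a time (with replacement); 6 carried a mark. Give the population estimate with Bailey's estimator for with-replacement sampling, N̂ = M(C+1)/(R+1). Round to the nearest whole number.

N̂ = 25·(44+1)/(6+1) = 25·45/7 = 1125/7 ≈ 160.7 → 161

N ≈ 161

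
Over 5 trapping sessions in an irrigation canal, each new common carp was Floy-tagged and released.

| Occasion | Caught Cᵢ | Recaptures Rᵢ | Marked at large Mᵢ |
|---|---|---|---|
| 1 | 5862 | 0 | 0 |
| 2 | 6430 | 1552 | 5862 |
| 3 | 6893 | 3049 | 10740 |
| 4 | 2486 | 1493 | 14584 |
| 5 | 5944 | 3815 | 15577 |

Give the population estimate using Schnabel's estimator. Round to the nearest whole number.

N ≈ 24,278

Σ MᵢCᵢ = 0·5862 + 5862·6430 + 10740·6893 + 14584·2486 + 15577·5944 = 0 + 37692660 + 74030820 + 36255824 + 92589688 = 240568992
Σ Rᵢ = 0 + 1552 + 3049 + 1493 + 3815 = 9909
N̂ = 240568992 / 9909 ≈ 24277.8 → 24278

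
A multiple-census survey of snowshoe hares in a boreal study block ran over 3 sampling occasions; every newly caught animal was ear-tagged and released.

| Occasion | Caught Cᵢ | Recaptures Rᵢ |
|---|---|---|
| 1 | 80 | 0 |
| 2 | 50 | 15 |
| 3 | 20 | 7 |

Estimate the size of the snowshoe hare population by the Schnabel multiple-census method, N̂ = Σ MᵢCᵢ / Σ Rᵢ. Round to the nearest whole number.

Marked at large before each occasion: Mᵢ = Σⱼ<ᵢ (Cⱼ − Rⱼ) → M1=0, M2=80, M3=115
Σ MᵢCᵢ = 0·80 + 80·50 + 115·20 = 0 + 4000 + 2300 = 6300
Σ Rᵢ = 0 + 15 + 7 = 22
N̂ = 6300 / 22 ≈ 286.4 → 286

N ≈ 286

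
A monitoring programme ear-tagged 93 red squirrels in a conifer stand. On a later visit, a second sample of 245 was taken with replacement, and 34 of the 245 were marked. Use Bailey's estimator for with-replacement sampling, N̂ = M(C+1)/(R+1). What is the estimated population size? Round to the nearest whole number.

N̂ = 93·(245+1)/(34+1) = 93·246/35 = 22878/35 ≈ 653.7 → 654

N ≈ 654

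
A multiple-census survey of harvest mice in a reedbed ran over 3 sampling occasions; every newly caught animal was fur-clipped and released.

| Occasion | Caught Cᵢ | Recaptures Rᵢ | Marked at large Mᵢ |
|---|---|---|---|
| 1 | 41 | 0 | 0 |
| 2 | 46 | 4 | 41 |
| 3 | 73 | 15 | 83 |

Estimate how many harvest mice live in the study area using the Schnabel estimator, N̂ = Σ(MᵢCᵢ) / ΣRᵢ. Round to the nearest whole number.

N ≈ 418

Σ MᵢCᵢ = 0·41 + 41·46 + 83·73 = 0 + 1886 + 6059 = 7945
Σ Rᵢ = 0 + 4 + 15 = 19
N̂ = 7945 / 19 ≈ 418.2 → 418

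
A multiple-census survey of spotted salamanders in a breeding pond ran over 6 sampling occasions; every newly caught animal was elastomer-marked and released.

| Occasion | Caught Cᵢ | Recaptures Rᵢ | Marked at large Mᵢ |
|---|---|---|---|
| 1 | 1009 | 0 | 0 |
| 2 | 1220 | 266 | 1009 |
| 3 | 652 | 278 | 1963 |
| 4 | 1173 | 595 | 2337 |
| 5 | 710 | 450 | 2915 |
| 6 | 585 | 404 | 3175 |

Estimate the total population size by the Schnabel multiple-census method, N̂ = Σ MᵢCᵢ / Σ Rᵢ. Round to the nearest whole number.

Σ MᵢCᵢ = 0·1009 + 1009·1220 + 1963·652 + 2337·1173 + 2915·710 + 3175·585 = 0 + 1230980 + 1279876 + 2741301 + 2069650 + 1857375 = 9179182
Σ Rᵢ = 0 + 266 + 278 + 595 + 450 + 404 = 1993
N̂ = 9179182 / 1993 ≈ 4605.7 → 4606

N ≈ 4606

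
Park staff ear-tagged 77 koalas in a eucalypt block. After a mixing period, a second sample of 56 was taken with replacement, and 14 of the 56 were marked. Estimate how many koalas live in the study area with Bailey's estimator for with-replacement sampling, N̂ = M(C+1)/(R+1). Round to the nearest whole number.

N ≈ 293

N̂ = 77·(56+1)/(14+1) = 77·57/15 = 4389/15 ≈ 292.6 → 293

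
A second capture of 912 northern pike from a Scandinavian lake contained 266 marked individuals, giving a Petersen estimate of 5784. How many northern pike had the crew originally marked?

From N = M·C/R: M = N·R / C = 5784·266 / 912 = 1538544 / 912 = 1687.

M = 1687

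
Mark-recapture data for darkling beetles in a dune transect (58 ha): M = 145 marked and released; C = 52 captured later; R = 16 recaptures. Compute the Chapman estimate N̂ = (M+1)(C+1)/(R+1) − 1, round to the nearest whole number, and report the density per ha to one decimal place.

N̂ = 146·53/17 − 1 = 7738/17 − 1 ≈ 454.2 → 454
Density = N̂ / area = 454 / 58 ≈ 7.83 → 7.8 per ha

density ≈ 7.8 darkling beetles per ha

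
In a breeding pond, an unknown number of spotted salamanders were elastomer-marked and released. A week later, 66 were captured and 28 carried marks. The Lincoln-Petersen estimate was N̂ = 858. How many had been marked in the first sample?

M = 364

From N = M·C/R: M = N·R / C = 858·28 / 66 = 24024 / 66 = 364.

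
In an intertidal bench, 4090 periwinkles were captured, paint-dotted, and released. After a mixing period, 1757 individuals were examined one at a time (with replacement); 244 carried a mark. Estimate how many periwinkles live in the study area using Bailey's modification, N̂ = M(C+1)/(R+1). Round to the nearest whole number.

N̂ = 4090·(1757+1)/(244+1) = 4090·1758/245 = 7190220/245 ≈ 29347.8 → 29348

N ≈ 29,348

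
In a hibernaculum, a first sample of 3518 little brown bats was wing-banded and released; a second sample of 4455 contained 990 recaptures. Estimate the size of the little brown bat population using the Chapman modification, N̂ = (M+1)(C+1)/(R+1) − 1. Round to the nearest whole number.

N̂ = (3518+1)(4455+1)/(990+1) − 1 = 3519·4456/991 − 1
= 15680664/991 − 1 ≈ 15823.1 − 1 ≈ 15822.1 → 15822

N ≈ 15,822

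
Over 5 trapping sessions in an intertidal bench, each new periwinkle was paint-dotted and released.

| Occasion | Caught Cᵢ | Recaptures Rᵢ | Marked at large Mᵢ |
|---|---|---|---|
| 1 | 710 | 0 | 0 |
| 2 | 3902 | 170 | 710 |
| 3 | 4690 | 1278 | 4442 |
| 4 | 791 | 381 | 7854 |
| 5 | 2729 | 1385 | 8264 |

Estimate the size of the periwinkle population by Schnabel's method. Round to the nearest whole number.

Σ MᵢCᵢ = 0·710 + 710·3902 + 4442·4690 + 7854·791 + 8264·2729 = 0 + 2770420 + 20832980 + 6212514 + 22552456 = 52368370
Σ Rᵢ = 0 + 170 + 1278 + 381 + 1385 = 3214
N̂ = 52368370 / 3214 ≈ 16293.8 → 16294

N ≈ 16,294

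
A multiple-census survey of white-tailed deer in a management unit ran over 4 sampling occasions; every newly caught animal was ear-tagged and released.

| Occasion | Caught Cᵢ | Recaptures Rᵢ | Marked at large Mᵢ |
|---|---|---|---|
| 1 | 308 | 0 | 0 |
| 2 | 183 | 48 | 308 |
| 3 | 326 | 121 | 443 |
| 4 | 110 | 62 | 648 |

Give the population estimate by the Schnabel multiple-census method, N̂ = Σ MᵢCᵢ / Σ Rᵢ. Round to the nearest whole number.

Σ MᵢCᵢ = 0·308 + 308·183 + 443·326 + 648·110 = 0 + 56364 + 144418 + 71280 = 272062
Σ Rᵢ = 0 + 48 + 121 + 62 = 231
N̂ = 272062 / 231 ≈ 1177.8 → 1178

N ≈ 1178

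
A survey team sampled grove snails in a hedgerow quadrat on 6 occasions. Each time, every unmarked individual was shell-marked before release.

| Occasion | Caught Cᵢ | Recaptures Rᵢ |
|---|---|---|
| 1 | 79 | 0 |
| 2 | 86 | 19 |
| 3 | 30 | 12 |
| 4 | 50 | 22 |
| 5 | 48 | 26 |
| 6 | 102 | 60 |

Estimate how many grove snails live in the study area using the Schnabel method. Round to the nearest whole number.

Marked at large before each occasion: Mᵢ = Σⱼ<ᵢ (Cⱼ − Rⱼ) → M1=0, M2=79, M3=146, M4=164, M5=192, M6=214
Σ MᵢCᵢ = 0·79 + 79·86 + 146·30 + 164·50 + 192·48 + 214·102 = 0 + 6794 + 4380 + 8200 + 9216 + 21828 = 50418
Σ Rᵢ = 0 + 19 + 12 + 22 + 26 + 60 = 139
N̂ = 50418 / 139 ≈ 362.7 → 363

N ≈ 363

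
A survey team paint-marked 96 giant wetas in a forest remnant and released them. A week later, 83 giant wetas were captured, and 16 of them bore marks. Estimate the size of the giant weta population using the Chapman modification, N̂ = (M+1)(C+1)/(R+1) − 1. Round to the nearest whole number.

N ≈ 478

N̂ = (96+1)(83+1)/(16+1) − 1 = 97·84/17 − 1
= 8148/17 − 1 ≈ 479.3 − 1 ≈ 478.3 → 478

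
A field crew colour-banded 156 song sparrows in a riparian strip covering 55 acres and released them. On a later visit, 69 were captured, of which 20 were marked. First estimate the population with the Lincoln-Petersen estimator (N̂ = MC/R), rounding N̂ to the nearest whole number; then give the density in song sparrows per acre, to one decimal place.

N̂ = 156·69/20 = 10764/20 ≈ 538.2 → 538
Density = N̂ / area = 538 / 55 ≈ 9.78 → 9.8 per acre

density ≈ 9.8 song sparrows per acre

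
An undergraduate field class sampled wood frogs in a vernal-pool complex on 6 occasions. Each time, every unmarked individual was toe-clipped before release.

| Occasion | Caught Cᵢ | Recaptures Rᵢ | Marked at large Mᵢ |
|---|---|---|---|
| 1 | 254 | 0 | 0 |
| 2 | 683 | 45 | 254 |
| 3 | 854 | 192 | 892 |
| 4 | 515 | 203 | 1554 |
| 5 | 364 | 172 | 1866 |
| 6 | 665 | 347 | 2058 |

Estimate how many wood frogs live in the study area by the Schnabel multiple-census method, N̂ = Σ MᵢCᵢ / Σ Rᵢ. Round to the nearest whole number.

N ≈ 3945

Σ MᵢCᵢ = 0·254 + 254·683 + 892·854 + 1554·515 + 1866·364 + 2058·665 = 0 + 173482 + 761768 + 800310 + 679224 + 1368570 = 3783354
Σ Rᵢ = 0 + 45 + 192 + 203 + 172 + 347 = 959
N̂ = 3783354 / 959 ≈ 3945.1 → 3945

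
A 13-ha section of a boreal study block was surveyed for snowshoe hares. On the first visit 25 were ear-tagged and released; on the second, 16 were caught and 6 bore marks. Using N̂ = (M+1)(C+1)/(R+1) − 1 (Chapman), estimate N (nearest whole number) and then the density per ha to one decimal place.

N̂ = 26·17/7 − 1 = 442/7 − 1 ≈ 62.1 → 62
Density = N̂ / area = 62 / 13 ≈ 4.77 → 4.8 per ha

density ≈ 4.8 snowshoe hares per ha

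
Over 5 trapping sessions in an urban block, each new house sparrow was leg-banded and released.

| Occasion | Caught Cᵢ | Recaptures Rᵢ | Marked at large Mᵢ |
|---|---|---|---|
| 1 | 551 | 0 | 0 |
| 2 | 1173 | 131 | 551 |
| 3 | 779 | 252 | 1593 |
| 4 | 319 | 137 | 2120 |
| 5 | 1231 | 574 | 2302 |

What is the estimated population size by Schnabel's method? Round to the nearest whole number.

N ≈ 4934

Σ MᵢCᵢ = 0·551 + 551·1173 + 1593·779 + 2120·319 + 2302·1231 = 0 + 646323 + 1240947 + 676280 + 2833762 = 5397312
Σ Rᵢ = 0 + 131 + 252 + 137 + 574 = 1094
N̂ = 5397312 / 1094 ≈ 4933.6 → 4934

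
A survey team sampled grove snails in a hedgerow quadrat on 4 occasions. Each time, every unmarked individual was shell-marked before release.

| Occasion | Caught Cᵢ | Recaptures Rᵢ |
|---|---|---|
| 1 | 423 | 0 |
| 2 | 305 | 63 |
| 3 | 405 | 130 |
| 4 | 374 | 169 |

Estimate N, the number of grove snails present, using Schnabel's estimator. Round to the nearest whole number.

Marked at large before each occasion: Mᵢ = Σⱼ<ᵢ (Cⱼ − Rⱼ) → M1=0, M2=423, M3=665, M4=940
Σ MᵢCᵢ = 0·423 + 423·305 + 665·405 + 940·374 = 0 + 129015 + 269325 + 351560 = 749900
Σ Rᵢ = 0 + 63 + 130 + 169 = 362
N̂ = 749900 / 362 ≈ 2071.5 → 2072

N ≈ 2072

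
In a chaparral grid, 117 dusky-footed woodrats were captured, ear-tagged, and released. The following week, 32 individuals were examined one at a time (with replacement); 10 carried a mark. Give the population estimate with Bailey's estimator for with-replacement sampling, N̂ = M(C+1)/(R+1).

N = 351

N̂ = 117·(32+1)/(10+1) = 117·33/11 = 3861/11 = 351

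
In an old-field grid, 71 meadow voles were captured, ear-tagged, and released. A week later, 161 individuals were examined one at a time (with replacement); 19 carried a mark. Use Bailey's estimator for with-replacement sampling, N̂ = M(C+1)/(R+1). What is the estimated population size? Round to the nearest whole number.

N ≈ 575

N̂ = 71·(161+1)/(19+1) = 71·162/20 = 11502/20 ≈ 575.1 → 575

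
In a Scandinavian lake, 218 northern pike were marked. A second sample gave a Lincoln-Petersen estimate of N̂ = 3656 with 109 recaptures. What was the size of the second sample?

From N = M·C/R: C = N·R / M = 3656·109 / 218 = 398504 / 218 = 1828.

C = 1828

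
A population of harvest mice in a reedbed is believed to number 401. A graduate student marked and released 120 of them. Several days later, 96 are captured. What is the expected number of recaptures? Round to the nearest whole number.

expected recaptures ≈ 29

The marked fraction of the population is 120/401, so in a sample of 96 expect C·(M/N) marked.
E[R] = 120 × 96 / 401 = 11520 / 401 ≈ 28.7 → 29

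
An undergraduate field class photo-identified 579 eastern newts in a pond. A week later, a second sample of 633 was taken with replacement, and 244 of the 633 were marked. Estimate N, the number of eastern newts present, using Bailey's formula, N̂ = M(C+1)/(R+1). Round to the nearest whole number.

N̂ = 579·(633+1)/(244+1) = 579·634/245 = 367086/245 ≈ 1498.3 → 1498

N ≈ 1498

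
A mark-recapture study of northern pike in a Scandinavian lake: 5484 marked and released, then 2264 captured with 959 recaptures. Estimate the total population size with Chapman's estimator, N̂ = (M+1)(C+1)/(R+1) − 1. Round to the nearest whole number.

N̂ = (5484+1)(2264+1)/(959+1) − 1 = 5485·2265/960 − 1
= 12423525/960 − 1 ≈ 12941.2 − 1 ≈ 12940.2 → 12940

N ≈ 12,940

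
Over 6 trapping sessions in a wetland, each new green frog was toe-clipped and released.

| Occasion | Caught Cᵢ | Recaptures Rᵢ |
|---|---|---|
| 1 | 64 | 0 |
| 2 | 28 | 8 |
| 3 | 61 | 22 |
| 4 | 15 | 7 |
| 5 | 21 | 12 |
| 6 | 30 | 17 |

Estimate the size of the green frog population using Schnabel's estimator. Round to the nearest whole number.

Marked at large before each occasion: Mᵢ = Σⱼ<ᵢ (Cⱼ − Rⱼ) → M1=0, M2=64, M3=84, M4=123, M5=131, M6=140
Σ MᵢCᵢ = 0·64 + 64·28 + 84·61 + 123·15 + 131·21 + 140·30 = 0 + 1792 + 5124 + 1845 + 2751 + 4200 = 15712
Σ Rᵢ = 0 + 8 + 22 + 7 + 12 + 17 = 66
N̂ = 15712 / 66 ≈ 238.1 → 238

N ≈ 238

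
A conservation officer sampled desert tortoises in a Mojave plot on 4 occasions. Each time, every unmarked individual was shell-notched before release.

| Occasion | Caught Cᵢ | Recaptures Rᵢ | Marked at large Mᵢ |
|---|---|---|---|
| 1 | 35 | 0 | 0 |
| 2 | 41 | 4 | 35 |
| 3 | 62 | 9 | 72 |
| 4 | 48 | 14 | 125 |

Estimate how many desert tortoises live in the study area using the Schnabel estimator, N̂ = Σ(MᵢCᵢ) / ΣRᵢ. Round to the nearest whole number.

N ≈ 441

Σ MᵢCᵢ = 0·35 + 35·41 + 72·62 + 125·48 = 0 + 1435 + 4464 + 6000 = 11899
Σ Rᵢ = 0 + 4 + 9 + 14 = 27
N̂ = 11899 / 27 ≈ 440.7 → 441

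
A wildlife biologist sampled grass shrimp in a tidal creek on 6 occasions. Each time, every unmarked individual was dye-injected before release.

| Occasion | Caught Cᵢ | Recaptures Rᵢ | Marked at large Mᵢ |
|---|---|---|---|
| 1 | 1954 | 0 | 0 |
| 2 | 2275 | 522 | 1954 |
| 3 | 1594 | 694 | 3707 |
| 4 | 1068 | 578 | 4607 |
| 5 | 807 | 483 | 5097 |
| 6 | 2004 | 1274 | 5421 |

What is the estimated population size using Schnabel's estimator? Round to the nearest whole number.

N ≈ 8519

Σ MᵢCᵢ = 0·1954 + 1954·2275 + 3707·1594 + 4607·1068 + 5097·807 + 5421·2004 = 0 + 4445350 + 5908958 + 4920276 + 4113279 + 10863684 = 30251547
Σ Rᵢ = 0 + 522 + 694 + 578 + 483 + 1274 = 3551
N̂ = 30251547 / 3551 ≈ 8519.2 → 8519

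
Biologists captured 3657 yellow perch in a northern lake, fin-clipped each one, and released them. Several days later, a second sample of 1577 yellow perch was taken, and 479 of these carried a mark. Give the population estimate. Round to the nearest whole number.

N ≈ 12,040

N = (3657 × 1577) / 479 = 5767089 / 479 ≈ 12039.9 → 12040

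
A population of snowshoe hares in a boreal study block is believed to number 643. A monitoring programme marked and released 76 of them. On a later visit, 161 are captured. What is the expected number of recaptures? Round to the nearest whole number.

expected recaptures ≈ 19

The marked fraction of the population is 76/643, so in a sample of 161 expect C·(M/N) marked.
E[R] = 76 × 161 / 643 = 12236 / 643 ≈ 19.0 → 19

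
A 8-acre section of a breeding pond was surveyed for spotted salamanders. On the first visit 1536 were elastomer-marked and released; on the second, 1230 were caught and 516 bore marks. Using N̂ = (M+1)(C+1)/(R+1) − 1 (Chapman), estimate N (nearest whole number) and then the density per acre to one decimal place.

density ≈ 457.4 spotted salamanders per acre

N̂ = 1537·1231/517 − 1 = 1892047/517 − 1 ≈ 3658.7 → 3659
Density = N̂ / area = 3659 / 8 ≈ 457.38 → 457.4 per acre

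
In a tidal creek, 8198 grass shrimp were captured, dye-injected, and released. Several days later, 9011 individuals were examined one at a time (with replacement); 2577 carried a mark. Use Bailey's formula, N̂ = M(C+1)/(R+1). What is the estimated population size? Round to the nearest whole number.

N̂ = 8198·(9011+1)/(2577+1) = 8198·9012/2578 = 73880376/2578 ≈ 28658.0 → 28658

N ≈ 28,658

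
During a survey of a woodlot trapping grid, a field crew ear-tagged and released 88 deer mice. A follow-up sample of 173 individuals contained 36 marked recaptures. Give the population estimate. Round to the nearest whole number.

If marked individuals mix randomly, R/C ≈ M/N, giving N ≈ M·C/R.
N = (88 × 173) / 36 = 15224 / 36 ≈ 422.9 → 423

N ≈ 423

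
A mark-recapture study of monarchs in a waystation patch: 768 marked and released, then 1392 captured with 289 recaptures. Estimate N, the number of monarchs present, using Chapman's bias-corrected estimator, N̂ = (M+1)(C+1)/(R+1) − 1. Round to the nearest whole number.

N̂ = (768+1)(1392+1)/(289+1) − 1 = 769·1393/290 − 1
= 1071217/290 − 1 ≈ 3693.9 − 1 ≈ 3692.9 → 3693

N ≈ 3693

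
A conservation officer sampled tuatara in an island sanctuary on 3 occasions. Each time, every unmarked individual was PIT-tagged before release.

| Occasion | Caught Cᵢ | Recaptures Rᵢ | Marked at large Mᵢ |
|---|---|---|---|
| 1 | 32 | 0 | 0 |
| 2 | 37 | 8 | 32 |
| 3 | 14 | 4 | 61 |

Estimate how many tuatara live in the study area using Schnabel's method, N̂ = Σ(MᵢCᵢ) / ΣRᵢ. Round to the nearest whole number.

Σ MᵢCᵢ = 0·32 + 32·37 + 61·14 = 0 + 1184 + 854 = 2038
Σ Rᵢ = 0 + 8 + 4 = 12
N̂ = 2038 / 12 ≈ 169.8 → 170

N ≈ 170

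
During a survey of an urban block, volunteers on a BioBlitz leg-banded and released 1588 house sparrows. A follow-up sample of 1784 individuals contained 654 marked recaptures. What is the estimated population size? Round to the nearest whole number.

N ≈ 4332

N = (1588 × 1784) / 654 = 2832992 / 654 ≈ 4331.8 → 4332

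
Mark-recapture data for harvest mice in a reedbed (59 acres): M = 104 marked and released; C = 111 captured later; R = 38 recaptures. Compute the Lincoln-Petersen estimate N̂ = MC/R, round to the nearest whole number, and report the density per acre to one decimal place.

N̂ = 104·111/38 = 11544/38 ≈ 303.8 → 304
Density = N̂ / area = 304 / 59 ≈ 5.15 → 5.2 per acre

density ≈ 5.2 harvest mice per acre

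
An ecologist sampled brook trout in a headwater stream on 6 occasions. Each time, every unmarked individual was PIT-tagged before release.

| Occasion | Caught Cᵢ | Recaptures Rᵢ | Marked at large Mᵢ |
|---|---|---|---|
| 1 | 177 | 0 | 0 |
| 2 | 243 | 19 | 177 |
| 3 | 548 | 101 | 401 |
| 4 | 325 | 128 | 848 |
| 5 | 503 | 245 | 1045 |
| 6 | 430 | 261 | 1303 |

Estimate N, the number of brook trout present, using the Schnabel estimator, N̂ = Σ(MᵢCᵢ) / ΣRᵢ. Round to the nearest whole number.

N ≈ 2154

Σ MᵢCᵢ = 0·177 + 177·243 + 401·548 + 848·325 + 1045·503 + 1303·430 = 0 + 43011 + 219748 + 275600 + 525635 + 560290 = 1624284
Σ Rᵢ = 0 + 19 + 101 + 128 + 245 + 261 = 754
N̂ = 1624284 / 754 ≈ 2154.2 → 2154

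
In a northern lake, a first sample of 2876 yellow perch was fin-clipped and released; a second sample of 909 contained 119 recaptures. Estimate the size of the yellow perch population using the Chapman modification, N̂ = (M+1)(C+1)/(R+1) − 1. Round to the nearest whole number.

N̂ = (2876+1)(909+1)/(119+1) − 1 = 2877·910/120 − 1
= 2618070/120 − 1 ≈ 21817.2 − 1 ≈ 21816.2 → 21816

N ≈ 21,816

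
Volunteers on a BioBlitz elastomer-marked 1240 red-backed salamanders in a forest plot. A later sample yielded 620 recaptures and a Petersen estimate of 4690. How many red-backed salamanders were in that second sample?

C = 2345

From N = M·C/R: C = N·R / M = 4690·620 / 1240 = 2907800 / 1240 = 2345.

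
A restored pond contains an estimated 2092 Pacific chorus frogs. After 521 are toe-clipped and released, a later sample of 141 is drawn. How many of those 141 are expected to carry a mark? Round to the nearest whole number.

expected recaptures ≈ 35

The marked fraction of the population is 521/2092, so in a sample of 141 expect C·(M/N) marked.
E[R] = 521 × 141 / 2092 = 73461 / 2092 ≈ 35.1 → 35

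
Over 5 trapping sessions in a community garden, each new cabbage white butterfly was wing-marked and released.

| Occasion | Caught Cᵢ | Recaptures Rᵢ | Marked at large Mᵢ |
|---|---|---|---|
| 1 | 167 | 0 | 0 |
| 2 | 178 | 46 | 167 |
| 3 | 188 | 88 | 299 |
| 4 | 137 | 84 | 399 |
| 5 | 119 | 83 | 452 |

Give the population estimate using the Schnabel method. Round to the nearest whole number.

N ≈ 646

Σ MᵢCᵢ = 0·167 + 167·178 + 299·188 + 399·137 + 452·119 = 0 + 29726 + 56212 + 54663 + 53788 = 194389
Σ Rᵢ = 0 + 46 + 88 + 84 + 83 = 301
N̂ = 194389 / 301 ≈ 645.8 → 646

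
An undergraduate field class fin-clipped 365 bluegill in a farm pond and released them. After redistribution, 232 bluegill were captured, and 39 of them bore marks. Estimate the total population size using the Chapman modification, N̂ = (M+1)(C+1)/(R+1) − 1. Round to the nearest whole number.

N ≈ 2131

N̂ = (365+1)(232+1)/(39+1) − 1 = 366·233/40 − 1
= 85278/40 − 1 ≈ 2131.9 − 1 ≈ 2130.9 → 2131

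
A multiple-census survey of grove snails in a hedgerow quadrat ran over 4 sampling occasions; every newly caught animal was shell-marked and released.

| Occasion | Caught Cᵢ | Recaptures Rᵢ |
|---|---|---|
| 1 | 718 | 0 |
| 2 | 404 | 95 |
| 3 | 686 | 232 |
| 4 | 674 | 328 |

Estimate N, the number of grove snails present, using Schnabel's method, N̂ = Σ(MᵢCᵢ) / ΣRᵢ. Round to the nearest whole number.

N ≈ 3042

Marked at large before each occasion: Mᵢ = Σⱼ<ᵢ (Cⱼ − Rⱼ) → M1=0, M2=718, M3=1027, M4=1481
Σ MᵢCᵢ = 0·718 + 718·404 + 1027·686 + 1481·674 = 0 + 290072 + 704522 + 998194 = 1992788
Σ Rᵢ = 0 + 95 + 232 + 328 = 655
N̂ = 1992788 / 655 ≈ 3042.4 → 3042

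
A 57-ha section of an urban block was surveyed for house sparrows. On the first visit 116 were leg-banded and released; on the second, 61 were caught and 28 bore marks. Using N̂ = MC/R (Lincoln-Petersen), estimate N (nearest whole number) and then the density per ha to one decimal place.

N̂ = 116·61/28 = 7076/28 ≈ 252.7 → 253
Density = N̂ / area = 253 / 57 ≈ 4.44 → 4.4 per ha

density ≈ 4.4 house sparrows per ha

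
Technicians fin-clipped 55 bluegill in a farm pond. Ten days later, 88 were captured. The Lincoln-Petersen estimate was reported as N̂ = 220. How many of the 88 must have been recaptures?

From N = M·C/R: R = M·C / N = 55·88 / 220 = 4840 / 220 = 22.

R = 22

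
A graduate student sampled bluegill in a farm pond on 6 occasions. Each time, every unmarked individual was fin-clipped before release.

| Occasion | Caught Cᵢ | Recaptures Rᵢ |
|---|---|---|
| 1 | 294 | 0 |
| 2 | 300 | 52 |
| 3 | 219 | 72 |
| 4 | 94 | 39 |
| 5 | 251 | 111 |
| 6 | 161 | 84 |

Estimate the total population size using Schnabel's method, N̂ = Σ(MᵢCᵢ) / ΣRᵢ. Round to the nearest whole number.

N ≈ 1678

Marked at large before each occasion: Mᵢ = Σⱼ<ᵢ (Cⱼ − Rⱼ) → M1=0, M2=294, M3=542, M4=689, M5=744, M6=884
Σ MᵢCᵢ = 0·294 + 294·300 + 542·219 + 689·94 + 744·251 + 884·161 = 0 + 88200 + 118698 + 64766 + 186744 + 142324 = 600732
Σ Rᵢ = 0 + 52 + 72 + 39 + 111 + 84 = 358
N̂ = 600732 / 358 ≈ 1678.0 → 1678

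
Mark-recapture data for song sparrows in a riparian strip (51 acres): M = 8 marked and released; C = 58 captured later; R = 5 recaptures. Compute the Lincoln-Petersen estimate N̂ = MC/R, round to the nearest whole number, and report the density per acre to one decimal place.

N̂ = 8·58/5 = 464/5 ≈ 92.8 → 93
Density = N̂ / area = 93 / 51 ≈ 1.82 → 1.8 per acre

density ≈ 1.8 song sparrows per acre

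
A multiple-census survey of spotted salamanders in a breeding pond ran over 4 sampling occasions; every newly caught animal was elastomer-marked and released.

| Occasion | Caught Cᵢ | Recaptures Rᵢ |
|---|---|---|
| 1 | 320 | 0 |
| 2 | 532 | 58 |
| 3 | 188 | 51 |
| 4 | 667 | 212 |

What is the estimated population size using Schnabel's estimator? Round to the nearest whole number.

N ≈ 2930

Marked at large before each occasion: Mᵢ = Σⱼ<ᵢ (Cⱼ − Rⱼ) → M1=0, M2=320, M3=794, M4=931
Σ MᵢCᵢ = 0·320 + 320·532 + 794·188 + 931·667 = 0 + 170240 + 149272 + 620977 = 940489
Σ Rᵢ = 0 + 58 + 51 + 212 = 321
N̂ = 940489 / 321 ≈ 2929.9 → 2930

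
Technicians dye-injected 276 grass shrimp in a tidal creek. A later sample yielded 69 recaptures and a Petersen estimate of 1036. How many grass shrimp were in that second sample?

C = 259

From N = M·C/R: C = N·R / M = 1036·69 / 276 = 71484 / 276 = 259.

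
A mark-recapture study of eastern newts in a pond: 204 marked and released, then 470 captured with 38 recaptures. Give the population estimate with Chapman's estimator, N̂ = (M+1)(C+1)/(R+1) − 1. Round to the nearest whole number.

N̂ = (204+1)(470+1)/(38+1) − 1 = 205·471/39 − 1
= 96555/39 − 1 ≈ 2475.8 − 1 ≈ 2474.8 → 2475

N ≈ 2475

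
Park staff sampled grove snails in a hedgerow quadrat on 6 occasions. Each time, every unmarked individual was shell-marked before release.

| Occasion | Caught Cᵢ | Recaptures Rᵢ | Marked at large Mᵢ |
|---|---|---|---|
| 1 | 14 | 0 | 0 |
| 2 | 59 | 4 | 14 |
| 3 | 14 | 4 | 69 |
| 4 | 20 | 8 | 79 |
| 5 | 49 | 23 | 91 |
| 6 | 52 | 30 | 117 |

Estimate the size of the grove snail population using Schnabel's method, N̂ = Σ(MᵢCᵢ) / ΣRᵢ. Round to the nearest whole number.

Σ MᵢCᵢ = 0·14 + 14·59 + 69·14 + 79·20 + 91·49 + 117·52 = 0 + 826 + 966 + 1580 + 4459 + 6084 = 13915
Σ Rᵢ = 0 + 4 + 4 + 8 + 23 + 30 = 69
N̂ = 13915 / 69 ≈ 201.7 → 202

N ≈ 202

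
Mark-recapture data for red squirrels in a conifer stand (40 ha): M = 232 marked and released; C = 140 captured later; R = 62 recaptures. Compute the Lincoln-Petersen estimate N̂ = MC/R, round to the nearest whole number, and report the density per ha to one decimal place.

density ≈ 13.1 red squirrels per ha

N̂ = 232·140/62 = 32480/62 ≈ 523.9 → 524
Density = N̂ / area = 524 / 40 ≈ 13.10 → 13.1 per ha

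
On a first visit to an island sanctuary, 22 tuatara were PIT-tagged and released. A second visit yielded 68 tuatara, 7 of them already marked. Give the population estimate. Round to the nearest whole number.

N ≈ 214

Lincoln-Petersen assumes M/N = R/C, so N = M·C / R.
N = (22 × 68) / 7 = 1496 / 7 ≈ 213.7 → 214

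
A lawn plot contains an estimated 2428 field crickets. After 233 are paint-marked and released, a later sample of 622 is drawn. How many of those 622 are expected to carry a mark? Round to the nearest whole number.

The marked fraction of the population is 233/2428, so in a sample of 622 expect C·(M/N) marked.
E[R] = 233 × 622 / 2428 = 144926 / 2428 ≈ 59.7 → 60

expected recaptures ≈ 60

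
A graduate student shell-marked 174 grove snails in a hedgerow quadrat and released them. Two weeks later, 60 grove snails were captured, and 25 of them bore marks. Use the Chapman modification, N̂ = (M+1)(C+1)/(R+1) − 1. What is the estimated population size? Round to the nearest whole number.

N ≈ 410

N̂ = (174+1)(60+1)/(25+1) − 1 = 175·61/26 − 1
= 10675/26 − 1 ≈ 410.6 − 1 ≈ 409.6 → 410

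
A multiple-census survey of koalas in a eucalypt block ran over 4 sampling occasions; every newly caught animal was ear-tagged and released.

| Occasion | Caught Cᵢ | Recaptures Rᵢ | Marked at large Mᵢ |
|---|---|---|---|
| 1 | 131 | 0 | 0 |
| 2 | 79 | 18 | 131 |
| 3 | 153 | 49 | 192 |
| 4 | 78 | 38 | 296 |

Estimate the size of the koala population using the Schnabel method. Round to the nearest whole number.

N ≈ 598

Σ MᵢCᵢ = 0·131 + 131·79 + 192·153 + 296·78 = 0 + 10349 + 29376 + 23088 = 62813
Σ Rᵢ = 0 + 18 + 49 + 38 = 105
N̂ = 62813 / 105 ≈ 598.2 → 598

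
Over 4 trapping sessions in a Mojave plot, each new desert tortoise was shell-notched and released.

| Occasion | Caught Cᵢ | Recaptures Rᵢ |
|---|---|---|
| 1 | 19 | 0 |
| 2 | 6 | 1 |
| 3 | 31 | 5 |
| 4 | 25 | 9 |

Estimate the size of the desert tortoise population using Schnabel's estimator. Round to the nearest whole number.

N ≈ 141

Marked at large before each occasion: Mᵢ = Σⱼ<ᵢ (Cⱼ − Rⱼ) → M1=0, M2=19, M3=24, M4=50
Σ MᵢCᵢ = 0·19 + 19·6 + 24·31 + 50·25 = 0 + 114 + 744 + 1250 = 2108
Σ Rᵢ = 0 + 1 + 5 + 9 = 15
N̂ = 2108 / 15 ≈ 140.5 → 141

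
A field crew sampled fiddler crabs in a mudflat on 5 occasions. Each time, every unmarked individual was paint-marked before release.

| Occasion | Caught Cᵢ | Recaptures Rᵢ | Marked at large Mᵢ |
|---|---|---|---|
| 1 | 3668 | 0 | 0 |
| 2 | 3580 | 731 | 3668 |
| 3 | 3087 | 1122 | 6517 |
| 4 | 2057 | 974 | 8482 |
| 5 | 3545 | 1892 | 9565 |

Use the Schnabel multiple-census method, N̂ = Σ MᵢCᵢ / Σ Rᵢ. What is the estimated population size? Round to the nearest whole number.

Σ MᵢCᵢ = 0·3668 + 3668·3580 + 6517·3087 + 8482·2057 + 9565·3545 = 0 + 13131440 + 20117979 + 17447474 + 33907925 = 84604818
Σ Rᵢ = 0 + 731 + 1122 + 974 + 1892 = 4719
N̂ = 84604818 / 4719 ≈ 17928.5 → 17929

N ≈ 17,929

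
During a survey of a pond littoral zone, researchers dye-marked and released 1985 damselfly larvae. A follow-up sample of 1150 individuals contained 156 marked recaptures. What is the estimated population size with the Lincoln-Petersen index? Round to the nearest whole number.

The marked fraction in the recapture sample should equal the marked fraction in the population: 156/1150 = 1985/N.
N = (1985 × 1150) / 156 = 2282750 / 156 ≈ 14633.0 → 14633

N ≈ 14,633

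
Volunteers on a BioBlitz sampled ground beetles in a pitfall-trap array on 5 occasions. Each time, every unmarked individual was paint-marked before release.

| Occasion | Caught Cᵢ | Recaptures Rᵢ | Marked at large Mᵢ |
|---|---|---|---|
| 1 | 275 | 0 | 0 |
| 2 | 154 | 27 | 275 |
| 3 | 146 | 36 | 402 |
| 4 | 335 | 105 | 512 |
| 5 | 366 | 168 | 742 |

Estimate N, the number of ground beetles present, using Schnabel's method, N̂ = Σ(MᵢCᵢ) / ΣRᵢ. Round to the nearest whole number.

N ≈ 1619

Σ MᵢCᵢ = 0·275 + 275·154 + 402·146 + 512·335 + 742·366 = 0 + 42350 + 58692 + 171520 + 271572 = 544134
Σ Rᵢ = 0 + 27 + 36 + 105 + 168 = 336
N̂ = 544134 / 336 ≈ 1619.4 → 1619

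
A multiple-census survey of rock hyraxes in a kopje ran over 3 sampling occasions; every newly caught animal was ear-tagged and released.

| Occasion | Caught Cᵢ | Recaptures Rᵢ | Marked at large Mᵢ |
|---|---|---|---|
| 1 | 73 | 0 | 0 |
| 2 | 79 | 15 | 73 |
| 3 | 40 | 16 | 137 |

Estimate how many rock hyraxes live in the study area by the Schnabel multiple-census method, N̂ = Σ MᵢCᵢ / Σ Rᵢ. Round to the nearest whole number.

Σ MᵢCᵢ = 0·73 + 73·79 + 137·40 = 0 + 5767 + 5480 = 11247
Σ Rᵢ = 0 + 15 + 16 = 31
N̂ = 11247 / 31 ≈ 362.8 → 363

N ≈ 363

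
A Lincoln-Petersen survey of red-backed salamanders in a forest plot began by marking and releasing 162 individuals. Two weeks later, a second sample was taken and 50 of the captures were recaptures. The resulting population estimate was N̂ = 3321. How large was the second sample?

C = 1025

From N = M·C/R: C = N·R / M = 3321·50 / 162 = 166050 / 162 = 1025.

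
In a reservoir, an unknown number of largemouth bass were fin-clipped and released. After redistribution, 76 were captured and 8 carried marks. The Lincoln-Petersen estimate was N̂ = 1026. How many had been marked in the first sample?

M = 108

From N = M·C/R: M = N·R / C = 1026·8 / 76 = 8208 / 76 = 108.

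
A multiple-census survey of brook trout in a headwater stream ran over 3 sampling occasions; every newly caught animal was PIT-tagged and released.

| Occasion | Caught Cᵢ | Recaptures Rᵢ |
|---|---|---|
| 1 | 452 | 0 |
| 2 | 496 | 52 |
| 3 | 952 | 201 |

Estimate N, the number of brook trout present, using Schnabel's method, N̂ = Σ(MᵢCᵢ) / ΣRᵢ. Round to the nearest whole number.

Marked at large before each occasion: Mᵢ = Σⱼ<ᵢ (Cⱼ − Rⱼ) → M1=0, M2=452, M3=896
Σ MᵢCᵢ = 0·452 + 452·496 + 896·952 = 0 + 224192 + 852992 = 1077184
Σ Rᵢ = 0 + 52 + 201 = 253
N̂ = 1077184 / 253 ≈ 4257.6 → 4258

N ≈ 4258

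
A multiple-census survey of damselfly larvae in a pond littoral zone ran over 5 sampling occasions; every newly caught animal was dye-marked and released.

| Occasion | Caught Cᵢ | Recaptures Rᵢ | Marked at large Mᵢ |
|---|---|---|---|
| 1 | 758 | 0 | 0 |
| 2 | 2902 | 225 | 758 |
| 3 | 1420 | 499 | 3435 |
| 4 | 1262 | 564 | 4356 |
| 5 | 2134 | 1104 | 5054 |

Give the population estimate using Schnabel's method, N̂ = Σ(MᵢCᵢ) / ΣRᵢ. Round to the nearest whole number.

N ≈ 9766

Σ MᵢCᵢ = 0·758 + 758·2902 + 3435·1420 + 4356·1262 + 5054·2134 = 0 + 2199716 + 4877700 + 5497272 + 10785236 = 23359924
Σ Rᵢ = 0 + 225 + 499 + 564 + 1104 = 2392
N̂ = 23359924 / 2392 ≈ 9765.9 → 9766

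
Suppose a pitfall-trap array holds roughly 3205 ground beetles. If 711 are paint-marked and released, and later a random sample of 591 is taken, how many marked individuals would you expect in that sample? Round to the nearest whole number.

expected recaptures ≈ 131

The marked fraction of the population is 711/3205, so in a sample of 591 expect C·(M/N) marked.
E[R] = 711 × 591 / 3205 = 420201 / 3205 ≈ 131.1 → 131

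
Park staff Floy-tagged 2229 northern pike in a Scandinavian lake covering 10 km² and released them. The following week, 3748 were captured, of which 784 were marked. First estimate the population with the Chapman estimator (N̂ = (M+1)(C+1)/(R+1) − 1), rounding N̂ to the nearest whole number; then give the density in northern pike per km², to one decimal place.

density ≈ 1064.9 northern pike per km²

N̂ = 2230·3749/785 − 1 = 8360270/785 − 1 ≈ 10649.0 → 10649
Density = N̂ / area = 10649 / 10 ≈ 1064.90 → 1064.9 per km²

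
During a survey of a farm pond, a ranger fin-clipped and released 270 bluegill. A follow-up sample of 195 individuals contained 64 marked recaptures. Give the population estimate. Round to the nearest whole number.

N ≈ 823

Lincoln-Petersen assumes M/N = R/C, so N = M·C / R.
N = (270 × 195) / 64 = 52650 / 64 ≈ 822.7 → 823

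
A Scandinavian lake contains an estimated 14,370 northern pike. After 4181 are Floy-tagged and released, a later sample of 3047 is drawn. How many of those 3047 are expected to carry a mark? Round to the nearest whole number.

expected recaptures ≈ 887

Expected recaptures E[R] = M·C / N.
E[R] = 4181 × 3047 / 14370 = 12739507 / 14370 ≈ 886.5 → 887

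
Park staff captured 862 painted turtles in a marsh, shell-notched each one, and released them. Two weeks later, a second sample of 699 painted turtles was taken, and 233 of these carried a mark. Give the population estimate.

Lincoln-Petersen assumes M/N = R/C, so N = M·C / R.
N = (862 × 699) / 233 = 602538 / 233 = 2586

N = 2586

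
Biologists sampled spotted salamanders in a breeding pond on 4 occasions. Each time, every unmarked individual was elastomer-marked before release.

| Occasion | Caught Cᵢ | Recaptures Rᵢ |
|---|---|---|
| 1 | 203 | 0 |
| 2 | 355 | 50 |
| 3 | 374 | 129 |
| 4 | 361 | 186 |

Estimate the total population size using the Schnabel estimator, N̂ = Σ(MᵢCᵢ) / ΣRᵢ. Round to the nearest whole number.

Marked at large before each occasion: Mᵢ = Σⱼ<ᵢ (Cⱼ − Rⱼ) → M1=0, M2=203, M3=508, M4=753
Σ MᵢCᵢ = 0·203 + 203·355 + 508·374 + 753·361 = 0 + 72065 + 189992 + 271833 = 533890
Σ Rᵢ = 0 + 50 + 129 + 186 = 365
N̂ = 533890 / 365 ≈ 1462.7 → 1463

N ≈ 1463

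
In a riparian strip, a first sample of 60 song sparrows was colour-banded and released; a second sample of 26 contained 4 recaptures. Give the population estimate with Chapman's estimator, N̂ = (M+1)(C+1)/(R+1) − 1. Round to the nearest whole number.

N̂ = (60+1)(26+1)/(4+1) − 1 = 61·27/5 − 1
= 1647/5 − 1 ≈ 329.4 − 1 ≈ 328.4 → 328

N ≈ 328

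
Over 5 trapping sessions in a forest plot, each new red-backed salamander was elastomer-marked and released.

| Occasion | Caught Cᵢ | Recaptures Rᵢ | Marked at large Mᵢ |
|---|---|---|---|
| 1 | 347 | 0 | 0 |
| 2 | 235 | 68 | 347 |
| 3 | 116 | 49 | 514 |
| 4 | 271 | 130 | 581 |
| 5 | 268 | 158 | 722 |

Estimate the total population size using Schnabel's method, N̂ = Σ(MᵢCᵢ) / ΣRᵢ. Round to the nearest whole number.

N ≈ 1215

Σ MᵢCᵢ = 0·347 + 347·235 + 514·116 + 581·271 + 722·268 = 0 + 81545 + 59624 + 157451 + 193496 = 492116
Σ Rᵢ = 0 + 68 + 49 + 130 + 158 = 405
N̂ = 492116 / 405 ≈ 1215.1 → 1215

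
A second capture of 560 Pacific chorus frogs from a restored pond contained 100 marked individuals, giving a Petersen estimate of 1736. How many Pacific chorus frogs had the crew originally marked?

From N = M·C/R: M = N·R / C = 1736·100 / 560 = 173600 / 560 = 310.

M = 310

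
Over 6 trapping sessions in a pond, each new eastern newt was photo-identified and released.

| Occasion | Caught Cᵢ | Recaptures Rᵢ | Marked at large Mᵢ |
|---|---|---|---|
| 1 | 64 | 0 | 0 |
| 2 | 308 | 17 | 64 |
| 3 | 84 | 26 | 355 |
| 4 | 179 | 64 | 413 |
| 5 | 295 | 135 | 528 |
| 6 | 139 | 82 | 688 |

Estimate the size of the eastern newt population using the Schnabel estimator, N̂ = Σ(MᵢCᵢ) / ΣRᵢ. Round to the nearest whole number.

N ≈ 1157

Σ MᵢCᵢ = 0·64 + 64·308 + 355·84 + 413·179 + 528·295 + 688·139 = 0 + 19712 + 29820 + 73927 + 155760 + 95632 = 374851
Σ Rᵢ = 0 + 17 + 26 + 64 + 135 + 82 = 324
N̂ = 374851 / 324 ≈ 1156.9 → 1157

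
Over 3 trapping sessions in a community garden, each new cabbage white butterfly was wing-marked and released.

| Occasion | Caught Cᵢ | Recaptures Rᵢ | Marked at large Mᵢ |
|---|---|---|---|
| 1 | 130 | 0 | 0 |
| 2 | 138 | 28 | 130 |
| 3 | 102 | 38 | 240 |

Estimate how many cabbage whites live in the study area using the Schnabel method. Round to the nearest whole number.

Σ MᵢCᵢ = 0·130 + 130·138 + 240·102 = 0 + 17940 + 24480 = 42420
Σ Rᵢ = 0 + 28 + 38 = 66
N̂ = 42420 / 66 ≈ 642.7 → 643

N ≈ 643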